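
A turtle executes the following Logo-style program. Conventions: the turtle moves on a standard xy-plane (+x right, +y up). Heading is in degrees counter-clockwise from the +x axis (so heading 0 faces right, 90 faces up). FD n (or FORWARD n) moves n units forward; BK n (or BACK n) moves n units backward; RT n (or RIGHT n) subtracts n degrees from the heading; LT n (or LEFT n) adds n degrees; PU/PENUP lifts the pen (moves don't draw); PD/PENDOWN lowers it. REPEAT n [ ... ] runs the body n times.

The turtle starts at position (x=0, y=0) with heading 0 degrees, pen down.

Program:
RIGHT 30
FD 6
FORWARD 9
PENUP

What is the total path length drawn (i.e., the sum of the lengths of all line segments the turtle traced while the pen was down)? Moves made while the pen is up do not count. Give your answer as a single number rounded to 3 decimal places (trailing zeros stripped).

Executing turtle program step by step:
Start: pos=(0,0), heading=0, pen down
RT 30: heading 0 -> 330
FD 6: (0,0) -> (5.196,-3) [heading=330, draw]
FD 9: (5.196,-3) -> (12.99,-7.5) [heading=330, draw]
PU: pen up
Final: pos=(12.99,-7.5), heading=330, 2 segment(s) drawn

Segment lengths:
  seg 1: (0,0) -> (5.196,-3), length = 6
  seg 2: (5.196,-3) -> (12.99,-7.5), length = 9
Total = 15

Answer: 15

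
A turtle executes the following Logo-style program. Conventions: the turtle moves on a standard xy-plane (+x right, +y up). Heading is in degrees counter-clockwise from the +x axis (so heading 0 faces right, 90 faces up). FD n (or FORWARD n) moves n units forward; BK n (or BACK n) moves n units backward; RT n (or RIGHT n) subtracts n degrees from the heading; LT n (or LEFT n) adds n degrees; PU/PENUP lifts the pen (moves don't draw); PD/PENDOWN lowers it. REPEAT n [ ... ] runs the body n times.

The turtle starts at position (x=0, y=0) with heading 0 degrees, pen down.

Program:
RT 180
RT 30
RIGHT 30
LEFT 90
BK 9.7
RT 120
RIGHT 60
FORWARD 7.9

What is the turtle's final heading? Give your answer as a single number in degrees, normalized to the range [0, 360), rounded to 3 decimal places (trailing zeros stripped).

Answer: 30

Derivation:
Executing turtle program step by step:
Start: pos=(0,0), heading=0, pen down
RT 180: heading 0 -> 180
RT 30: heading 180 -> 150
RT 30: heading 150 -> 120
LT 90: heading 120 -> 210
BK 9.7: (0,0) -> (8.4,4.85) [heading=210, draw]
RT 120: heading 210 -> 90
RT 60: heading 90 -> 30
FD 7.9: (8.4,4.85) -> (15.242,8.8) [heading=30, draw]
Final: pos=(15.242,8.8), heading=30, 2 segment(s) drawn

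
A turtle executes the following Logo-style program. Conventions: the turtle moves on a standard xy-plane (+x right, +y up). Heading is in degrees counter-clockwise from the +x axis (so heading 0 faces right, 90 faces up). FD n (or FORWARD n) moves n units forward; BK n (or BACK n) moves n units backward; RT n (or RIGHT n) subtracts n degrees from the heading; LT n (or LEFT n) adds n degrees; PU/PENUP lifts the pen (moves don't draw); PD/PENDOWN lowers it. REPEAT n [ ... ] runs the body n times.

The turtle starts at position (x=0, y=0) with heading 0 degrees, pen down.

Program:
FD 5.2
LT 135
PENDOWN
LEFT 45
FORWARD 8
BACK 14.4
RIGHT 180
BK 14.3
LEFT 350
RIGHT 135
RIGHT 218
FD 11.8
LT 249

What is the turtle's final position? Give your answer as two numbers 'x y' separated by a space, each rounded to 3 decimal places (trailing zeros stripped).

Executing turtle program step by step:
Start: pos=(0,0), heading=0, pen down
FD 5.2: (0,0) -> (5.2,0) [heading=0, draw]
LT 135: heading 0 -> 135
PD: pen down
LT 45: heading 135 -> 180
FD 8: (5.2,0) -> (-2.8,0) [heading=180, draw]
BK 14.4: (-2.8,0) -> (11.6,0) [heading=180, draw]
RT 180: heading 180 -> 0
BK 14.3: (11.6,0) -> (-2.7,0) [heading=0, draw]
LT 350: heading 0 -> 350
RT 135: heading 350 -> 215
RT 218: heading 215 -> 357
FD 11.8: (-2.7,0) -> (9.084,-0.618) [heading=357, draw]
LT 249: heading 357 -> 246
Final: pos=(9.084,-0.618), heading=246, 5 segment(s) drawn

Answer: 9.084 -0.618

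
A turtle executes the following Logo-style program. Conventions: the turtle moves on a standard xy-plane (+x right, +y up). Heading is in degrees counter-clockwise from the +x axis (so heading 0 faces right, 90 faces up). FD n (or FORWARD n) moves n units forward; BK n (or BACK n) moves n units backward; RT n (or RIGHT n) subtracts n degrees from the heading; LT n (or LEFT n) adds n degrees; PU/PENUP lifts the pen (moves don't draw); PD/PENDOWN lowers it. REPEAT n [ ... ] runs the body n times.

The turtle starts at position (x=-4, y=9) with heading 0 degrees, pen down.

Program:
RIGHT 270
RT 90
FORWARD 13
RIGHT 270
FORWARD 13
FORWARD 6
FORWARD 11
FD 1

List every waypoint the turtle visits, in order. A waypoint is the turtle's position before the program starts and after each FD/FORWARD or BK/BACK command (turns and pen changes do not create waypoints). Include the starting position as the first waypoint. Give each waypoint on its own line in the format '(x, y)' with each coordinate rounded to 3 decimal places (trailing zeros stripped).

Executing turtle program step by step:
Start: pos=(-4,9), heading=0, pen down
RT 270: heading 0 -> 90
RT 90: heading 90 -> 0
FD 13: (-4,9) -> (9,9) [heading=0, draw]
RT 270: heading 0 -> 90
FD 13: (9,9) -> (9,22) [heading=90, draw]
FD 6: (9,22) -> (9,28) [heading=90, draw]
FD 11: (9,28) -> (9,39) [heading=90, draw]
FD 1: (9,39) -> (9,40) [heading=90, draw]
Final: pos=(9,40), heading=90, 5 segment(s) drawn
Waypoints (6 total):
(-4, 9)
(9, 9)
(9, 22)
(9, 28)
(9, 39)
(9, 40)

Answer: (-4, 9)
(9, 9)
(9, 22)
(9, 28)
(9, 39)
(9, 40)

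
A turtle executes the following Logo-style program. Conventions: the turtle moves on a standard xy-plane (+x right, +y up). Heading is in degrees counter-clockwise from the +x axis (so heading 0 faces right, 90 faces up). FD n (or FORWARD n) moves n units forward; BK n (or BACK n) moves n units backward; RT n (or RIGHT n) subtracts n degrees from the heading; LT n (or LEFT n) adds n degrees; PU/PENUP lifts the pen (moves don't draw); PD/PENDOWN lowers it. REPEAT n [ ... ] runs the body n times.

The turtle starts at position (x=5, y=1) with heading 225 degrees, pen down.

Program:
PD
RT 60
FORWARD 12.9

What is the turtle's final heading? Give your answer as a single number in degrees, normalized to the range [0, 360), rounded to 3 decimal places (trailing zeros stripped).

Executing turtle program step by step:
Start: pos=(5,1), heading=225, pen down
PD: pen down
RT 60: heading 225 -> 165
FD 12.9: (5,1) -> (-7.46,4.339) [heading=165, draw]
Final: pos=(-7.46,4.339), heading=165, 1 segment(s) drawn

Answer: 165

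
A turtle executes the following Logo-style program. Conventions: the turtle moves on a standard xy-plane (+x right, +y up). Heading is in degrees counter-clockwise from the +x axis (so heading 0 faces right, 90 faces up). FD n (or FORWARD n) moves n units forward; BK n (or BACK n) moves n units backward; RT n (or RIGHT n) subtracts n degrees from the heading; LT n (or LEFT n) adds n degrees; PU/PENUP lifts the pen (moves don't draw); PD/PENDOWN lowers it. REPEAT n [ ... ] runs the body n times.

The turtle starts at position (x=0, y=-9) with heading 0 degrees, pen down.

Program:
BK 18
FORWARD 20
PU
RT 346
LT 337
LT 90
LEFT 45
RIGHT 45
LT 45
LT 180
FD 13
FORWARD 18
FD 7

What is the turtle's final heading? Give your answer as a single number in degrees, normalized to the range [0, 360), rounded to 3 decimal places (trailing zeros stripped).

Executing turtle program step by step:
Start: pos=(0,-9), heading=0, pen down
BK 18: (0,-9) -> (-18,-9) [heading=0, draw]
FD 20: (-18,-9) -> (2,-9) [heading=0, draw]
PU: pen up
RT 346: heading 0 -> 14
LT 337: heading 14 -> 351
LT 90: heading 351 -> 81
LT 45: heading 81 -> 126
RT 45: heading 126 -> 81
LT 45: heading 81 -> 126
LT 180: heading 126 -> 306
FD 13: (2,-9) -> (9.641,-19.517) [heading=306, move]
FD 18: (9.641,-19.517) -> (20.221,-34.08) [heading=306, move]
FD 7: (20.221,-34.08) -> (24.336,-39.743) [heading=306, move]
Final: pos=(24.336,-39.743), heading=306, 2 segment(s) drawn

Answer: 306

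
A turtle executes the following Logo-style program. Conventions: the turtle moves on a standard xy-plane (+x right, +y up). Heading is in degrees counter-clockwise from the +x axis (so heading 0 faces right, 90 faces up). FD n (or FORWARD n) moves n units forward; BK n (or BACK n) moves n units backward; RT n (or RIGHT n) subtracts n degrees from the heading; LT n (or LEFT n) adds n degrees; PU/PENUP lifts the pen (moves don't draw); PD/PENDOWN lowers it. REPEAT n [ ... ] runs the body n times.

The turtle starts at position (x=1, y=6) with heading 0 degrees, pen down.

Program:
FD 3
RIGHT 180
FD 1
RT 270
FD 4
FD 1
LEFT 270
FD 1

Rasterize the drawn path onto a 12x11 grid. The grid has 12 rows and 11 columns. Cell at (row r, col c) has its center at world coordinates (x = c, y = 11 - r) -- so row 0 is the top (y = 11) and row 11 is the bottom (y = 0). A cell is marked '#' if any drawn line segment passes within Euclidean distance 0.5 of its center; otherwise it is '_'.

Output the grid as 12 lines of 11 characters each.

Segment 0: (1,6) -> (4,6)
Segment 1: (4,6) -> (3,6)
Segment 2: (3,6) -> (3,2)
Segment 3: (3,2) -> (3,1)
Segment 4: (3,1) -> (2,1)

Answer: ___________
___________
___________
___________
___________
_####______
___#_______
___#_______
___#_______
___#_______
__##_______
___________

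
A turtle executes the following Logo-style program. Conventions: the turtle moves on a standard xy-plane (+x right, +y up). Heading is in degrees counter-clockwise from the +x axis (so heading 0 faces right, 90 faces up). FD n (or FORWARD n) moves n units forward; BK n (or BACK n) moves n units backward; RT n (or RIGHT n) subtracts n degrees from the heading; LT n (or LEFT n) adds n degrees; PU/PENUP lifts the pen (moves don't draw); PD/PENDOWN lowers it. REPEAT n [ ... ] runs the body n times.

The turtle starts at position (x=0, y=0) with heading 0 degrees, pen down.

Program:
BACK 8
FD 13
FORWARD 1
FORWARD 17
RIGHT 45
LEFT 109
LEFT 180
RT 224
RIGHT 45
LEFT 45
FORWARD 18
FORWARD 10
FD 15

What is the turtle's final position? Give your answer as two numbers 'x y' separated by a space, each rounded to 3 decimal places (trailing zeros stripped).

Answer: 63.407 14.707

Derivation:
Executing turtle program step by step:
Start: pos=(0,0), heading=0, pen down
BK 8: (0,0) -> (-8,0) [heading=0, draw]
FD 13: (-8,0) -> (5,0) [heading=0, draw]
FD 1: (5,0) -> (6,0) [heading=0, draw]
FD 17: (6,0) -> (23,0) [heading=0, draw]
RT 45: heading 0 -> 315
LT 109: heading 315 -> 64
LT 180: heading 64 -> 244
RT 224: heading 244 -> 20
RT 45: heading 20 -> 335
LT 45: heading 335 -> 20
FD 18: (23,0) -> (39.914,6.156) [heading=20, draw]
FD 10: (39.914,6.156) -> (49.311,9.577) [heading=20, draw]
FD 15: (49.311,9.577) -> (63.407,14.707) [heading=20, draw]
Final: pos=(63.407,14.707), heading=20, 7 segment(s) drawn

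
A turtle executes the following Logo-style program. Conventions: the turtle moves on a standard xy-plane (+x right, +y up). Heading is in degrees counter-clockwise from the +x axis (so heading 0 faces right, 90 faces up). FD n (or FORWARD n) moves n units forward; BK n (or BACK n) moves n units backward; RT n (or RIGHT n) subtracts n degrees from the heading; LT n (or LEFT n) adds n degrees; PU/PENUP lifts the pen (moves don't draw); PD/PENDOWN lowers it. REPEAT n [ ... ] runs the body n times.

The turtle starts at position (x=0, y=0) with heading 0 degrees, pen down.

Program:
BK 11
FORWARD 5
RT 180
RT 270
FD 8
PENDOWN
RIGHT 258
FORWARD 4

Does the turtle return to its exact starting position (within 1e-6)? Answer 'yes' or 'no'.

Executing turtle program step by step:
Start: pos=(0,0), heading=0, pen down
BK 11: (0,0) -> (-11,0) [heading=0, draw]
FD 5: (-11,0) -> (-6,0) [heading=0, draw]
RT 180: heading 0 -> 180
RT 270: heading 180 -> 270
FD 8: (-6,0) -> (-6,-8) [heading=270, draw]
PD: pen down
RT 258: heading 270 -> 12
FD 4: (-6,-8) -> (-2.087,-7.168) [heading=12, draw]
Final: pos=(-2.087,-7.168), heading=12, 4 segment(s) drawn

Start position: (0, 0)
Final position: (-2.087, -7.168)
Distance = 7.466; >= 1e-6 -> NOT closed

Answer: no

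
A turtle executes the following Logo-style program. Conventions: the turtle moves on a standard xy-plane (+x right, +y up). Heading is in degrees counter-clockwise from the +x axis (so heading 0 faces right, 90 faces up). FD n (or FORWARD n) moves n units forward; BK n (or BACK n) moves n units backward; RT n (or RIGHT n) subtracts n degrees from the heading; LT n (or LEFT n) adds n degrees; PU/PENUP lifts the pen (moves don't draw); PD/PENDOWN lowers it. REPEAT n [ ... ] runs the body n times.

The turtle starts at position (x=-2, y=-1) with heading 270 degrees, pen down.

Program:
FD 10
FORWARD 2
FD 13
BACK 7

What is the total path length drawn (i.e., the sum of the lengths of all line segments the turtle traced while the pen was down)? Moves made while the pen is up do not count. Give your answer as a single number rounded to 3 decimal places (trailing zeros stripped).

Executing turtle program step by step:
Start: pos=(-2,-1), heading=270, pen down
FD 10: (-2,-1) -> (-2,-11) [heading=270, draw]
FD 2: (-2,-11) -> (-2,-13) [heading=270, draw]
FD 13: (-2,-13) -> (-2,-26) [heading=270, draw]
BK 7: (-2,-26) -> (-2,-19) [heading=270, draw]
Final: pos=(-2,-19), heading=270, 4 segment(s) drawn

Segment lengths:
  seg 1: (-2,-1) -> (-2,-11), length = 10
  seg 2: (-2,-11) -> (-2,-13), length = 2
  seg 3: (-2,-13) -> (-2,-26), length = 13
  seg 4: (-2,-26) -> (-2,-19), length = 7
Total = 32

Answer: 32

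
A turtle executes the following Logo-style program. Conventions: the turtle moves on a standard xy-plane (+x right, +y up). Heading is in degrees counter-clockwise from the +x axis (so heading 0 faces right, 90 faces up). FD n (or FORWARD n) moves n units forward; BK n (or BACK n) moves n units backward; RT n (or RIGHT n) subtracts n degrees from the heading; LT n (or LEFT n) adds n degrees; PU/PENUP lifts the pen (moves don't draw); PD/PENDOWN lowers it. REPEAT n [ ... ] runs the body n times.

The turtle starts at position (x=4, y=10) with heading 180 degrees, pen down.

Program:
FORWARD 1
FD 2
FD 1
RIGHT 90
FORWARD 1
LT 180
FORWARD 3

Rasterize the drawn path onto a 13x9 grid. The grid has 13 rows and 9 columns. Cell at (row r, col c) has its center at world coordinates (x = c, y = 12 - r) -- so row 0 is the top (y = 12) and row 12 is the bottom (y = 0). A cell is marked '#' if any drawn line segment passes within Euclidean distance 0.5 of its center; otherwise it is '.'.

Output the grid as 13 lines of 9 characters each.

Segment 0: (4,10) -> (3,10)
Segment 1: (3,10) -> (1,10)
Segment 2: (1,10) -> (0,10)
Segment 3: (0,10) -> (0,11)
Segment 4: (0,11) -> (-0,8)

Answer: .........
#........
#####....
#........
#........
.........
.........
.........
.........
.........
.........
.........
.........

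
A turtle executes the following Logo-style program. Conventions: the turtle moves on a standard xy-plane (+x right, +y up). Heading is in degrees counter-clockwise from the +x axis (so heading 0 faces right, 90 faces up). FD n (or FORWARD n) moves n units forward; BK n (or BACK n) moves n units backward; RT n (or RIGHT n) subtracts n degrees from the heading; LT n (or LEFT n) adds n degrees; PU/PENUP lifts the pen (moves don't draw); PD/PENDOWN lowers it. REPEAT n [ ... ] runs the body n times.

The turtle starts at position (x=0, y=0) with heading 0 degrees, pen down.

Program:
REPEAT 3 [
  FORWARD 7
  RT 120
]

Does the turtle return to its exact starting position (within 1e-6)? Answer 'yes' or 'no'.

Executing turtle program step by step:
Start: pos=(0,0), heading=0, pen down
REPEAT 3 [
  -- iteration 1/3 --
  FD 7: (0,0) -> (7,0) [heading=0, draw]
  RT 120: heading 0 -> 240
  -- iteration 2/3 --
  FD 7: (7,0) -> (3.5,-6.062) [heading=240, draw]
  RT 120: heading 240 -> 120
  -- iteration 3/3 --
  FD 7: (3.5,-6.062) -> (0,0) [heading=120, draw]
  RT 120: heading 120 -> 0
]
Final: pos=(0,0), heading=0, 3 segment(s) drawn

Start position: (0, 0)
Final position: (0, 0)
Distance = 0; < 1e-6 -> CLOSED

Answer: yes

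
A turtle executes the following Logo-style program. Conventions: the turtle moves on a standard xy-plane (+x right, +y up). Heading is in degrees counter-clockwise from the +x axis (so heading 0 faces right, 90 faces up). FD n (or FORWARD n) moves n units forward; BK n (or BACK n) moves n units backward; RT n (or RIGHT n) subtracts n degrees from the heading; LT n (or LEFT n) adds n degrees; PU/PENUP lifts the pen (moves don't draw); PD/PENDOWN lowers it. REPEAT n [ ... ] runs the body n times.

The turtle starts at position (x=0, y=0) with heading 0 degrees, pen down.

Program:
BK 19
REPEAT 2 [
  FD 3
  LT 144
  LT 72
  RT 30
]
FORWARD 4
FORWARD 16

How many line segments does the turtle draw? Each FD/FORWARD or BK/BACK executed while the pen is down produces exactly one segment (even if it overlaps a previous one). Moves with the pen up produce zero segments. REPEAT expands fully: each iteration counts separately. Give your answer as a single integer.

Executing turtle program step by step:
Start: pos=(0,0), heading=0, pen down
BK 19: (0,0) -> (-19,0) [heading=0, draw]
REPEAT 2 [
  -- iteration 1/2 --
  FD 3: (-19,0) -> (-16,0) [heading=0, draw]
  LT 144: heading 0 -> 144
  LT 72: heading 144 -> 216
  RT 30: heading 216 -> 186
  -- iteration 2/2 --
  FD 3: (-16,0) -> (-18.984,-0.314) [heading=186, draw]
  LT 144: heading 186 -> 330
  LT 72: heading 330 -> 42
  RT 30: heading 42 -> 12
]
FD 4: (-18.984,-0.314) -> (-15.071,0.518) [heading=12, draw]
FD 16: (-15.071,0.518) -> (0.579,3.845) [heading=12, draw]
Final: pos=(0.579,3.845), heading=12, 5 segment(s) drawn
Segments drawn: 5

Answer: 5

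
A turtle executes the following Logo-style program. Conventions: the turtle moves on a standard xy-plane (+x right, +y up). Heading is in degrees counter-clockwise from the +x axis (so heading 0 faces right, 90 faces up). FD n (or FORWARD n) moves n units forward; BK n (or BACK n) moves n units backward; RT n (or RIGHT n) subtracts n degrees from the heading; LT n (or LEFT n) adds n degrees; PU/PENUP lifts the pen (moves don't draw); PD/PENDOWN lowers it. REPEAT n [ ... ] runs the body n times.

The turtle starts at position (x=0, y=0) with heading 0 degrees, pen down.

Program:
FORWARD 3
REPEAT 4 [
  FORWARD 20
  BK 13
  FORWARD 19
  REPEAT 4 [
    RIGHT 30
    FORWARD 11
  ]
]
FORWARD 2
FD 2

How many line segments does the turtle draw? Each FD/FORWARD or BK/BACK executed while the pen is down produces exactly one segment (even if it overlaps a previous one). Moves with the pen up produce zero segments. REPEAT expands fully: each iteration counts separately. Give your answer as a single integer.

Executing turtle program step by step:
Start: pos=(0,0), heading=0, pen down
FD 3: (0,0) -> (3,0) [heading=0, draw]
REPEAT 4 [
  -- iteration 1/4 --
  FD 20: (3,0) -> (23,0) [heading=0, draw]
  BK 13: (23,0) -> (10,0) [heading=0, draw]
  FD 19: (10,0) -> (29,0) [heading=0, draw]
  REPEAT 4 [
    -- iteration 1/4 --
    RT 30: heading 0 -> 330
    FD 11: (29,0) -> (38.526,-5.5) [heading=330, draw]
    -- iteration 2/4 --
    RT 30: heading 330 -> 300
    FD 11: (38.526,-5.5) -> (44.026,-15.026) [heading=300, draw]
    -- iteration 3/4 --
    RT 30: heading 300 -> 270
    FD 11: (44.026,-15.026) -> (44.026,-26.026) [heading=270, draw]
    -- iteration 4/4 --
    RT 30: heading 270 -> 240
    FD 11: (44.026,-26.026) -> (38.526,-35.553) [heading=240, draw]
  ]
  -- iteration 2/4 --
  FD 20: (38.526,-35.553) -> (28.526,-52.873) [heading=240, draw]
  BK 13: (28.526,-52.873) -> (35.026,-41.615) [heading=240, draw]
  FD 19: (35.026,-41.615) -> (25.526,-58.069) [heading=240, draw]
  REPEAT 4 [
    -- iteration 1/4 --
    RT 30: heading 240 -> 210
    FD 11: (25.526,-58.069) -> (16,-63.569) [heading=210, draw]
    -- iteration 2/4 --
    RT 30: heading 210 -> 180
    FD 11: (16,-63.569) -> (5,-63.569) [heading=180, draw]
    -- iteration 3/4 --
    RT 30: heading 180 -> 150
    FD 11: (5,-63.569) -> (-4.526,-58.069) [heading=150, draw]
    -- iteration 4/4 --
    RT 30: heading 150 -> 120
    FD 11: (-4.526,-58.069) -> (-10.026,-48.543) [heading=120, draw]
  ]
  -- iteration 3/4 --
  FD 20: (-10.026,-48.543) -> (-20.026,-31.222) [heading=120, draw]
  BK 13: (-20.026,-31.222) -> (-13.526,-42.481) [heading=120, draw]
  FD 19: (-13.526,-42.481) -> (-23.026,-26.026) [heading=120, draw]
  REPEAT 4 [
    -- iteration 1/4 --
    RT 30: heading 120 -> 90
    FD 11: (-23.026,-26.026) -> (-23.026,-15.026) [heading=90, draw]
    -- iteration 2/4 --
    RT 30: heading 90 -> 60
    FD 11: (-23.026,-15.026) -> (-17.526,-5.5) [heading=60, draw]
    -- iteration 3/4 --
    RT 30: heading 60 -> 30
    FD 11: (-17.526,-5.5) -> (-8,0) [heading=30, draw]
    -- iteration 4/4 --
    RT 30: heading 30 -> 0
    FD 11: (-8,0) -> (3,0) [heading=0, draw]
  ]
  -- iteration 4/4 --
  FD 20: (3,0) -> (23,0) [heading=0, draw]
  BK 13: (23,0) -> (10,0) [heading=0, draw]
  FD 19: (10,0) -> (29,0) [heading=0, draw]
  REPEAT 4 [
    -- iteration 1/4 --
    RT 30: heading 0 -> 330
    FD 11: (29,0) -> (38.526,-5.5) [heading=330, draw]
    -- iteration 2/4 --
    RT 30: heading 330 -> 300
    FD 11: (38.526,-5.5) -> (44.026,-15.026) [heading=300, draw]
    -- iteration 3/4 --
    RT 30: heading 300 -> 270
    FD 11: (44.026,-15.026) -> (44.026,-26.026) [heading=270, draw]
    -- iteration 4/4 --
    RT 30: heading 270 -> 240
    FD 11: (44.026,-26.026) -> (38.526,-35.553) [heading=240, draw]
  ]
]
FD 2: (38.526,-35.553) -> (37.526,-37.285) [heading=240, draw]
FD 2: (37.526,-37.285) -> (36.526,-39.017) [heading=240, draw]
Final: pos=(36.526,-39.017), heading=240, 31 segment(s) drawn
Segments drawn: 31

Answer: 31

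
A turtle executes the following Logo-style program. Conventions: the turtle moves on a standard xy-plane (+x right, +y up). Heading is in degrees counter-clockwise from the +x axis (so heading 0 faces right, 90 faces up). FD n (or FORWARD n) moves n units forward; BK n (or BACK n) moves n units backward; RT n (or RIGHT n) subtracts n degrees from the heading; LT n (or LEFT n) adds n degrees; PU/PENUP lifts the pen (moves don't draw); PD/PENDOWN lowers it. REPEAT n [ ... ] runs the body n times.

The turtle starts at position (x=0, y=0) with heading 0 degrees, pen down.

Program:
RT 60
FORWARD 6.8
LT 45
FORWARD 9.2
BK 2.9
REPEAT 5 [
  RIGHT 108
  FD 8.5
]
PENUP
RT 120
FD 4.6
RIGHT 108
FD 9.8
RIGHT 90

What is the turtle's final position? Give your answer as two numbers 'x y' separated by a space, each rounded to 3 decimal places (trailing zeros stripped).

Answer: 7.378 -16.764

Derivation:
Executing turtle program step by step:
Start: pos=(0,0), heading=0, pen down
RT 60: heading 0 -> 300
FD 6.8: (0,0) -> (3.4,-5.889) [heading=300, draw]
LT 45: heading 300 -> 345
FD 9.2: (3.4,-5.889) -> (12.287,-8.27) [heading=345, draw]
BK 2.9: (12.287,-8.27) -> (9.485,-7.52) [heading=345, draw]
REPEAT 5 [
  -- iteration 1/5 --
  RT 108: heading 345 -> 237
  FD 8.5: (9.485,-7.52) -> (4.856,-14.648) [heading=237, draw]
  -- iteration 2/5 --
  RT 108: heading 237 -> 129
  FD 8.5: (4.856,-14.648) -> (-0.493,-8.042) [heading=129, draw]
  -- iteration 3/5 --
  RT 108: heading 129 -> 21
  FD 8.5: (-0.493,-8.042) -> (7.442,-4.996) [heading=21, draw]
  -- iteration 4/5 --
  RT 108: heading 21 -> 273
  FD 8.5: (7.442,-4.996) -> (7.887,-13.485) [heading=273, draw]
  -- iteration 5/5 --
  RT 108: heading 273 -> 165
  FD 8.5: (7.887,-13.485) -> (-0.323,-11.285) [heading=165, draw]
]
PU: pen up
RT 120: heading 165 -> 45
FD 4.6: (-0.323,-11.285) -> (2.929,-8.032) [heading=45, move]
RT 108: heading 45 -> 297
FD 9.8: (2.929,-8.032) -> (7.378,-16.764) [heading=297, move]
RT 90: heading 297 -> 207
Final: pos=(7.378,-16.764), heading=207, 8 segment(s) drawn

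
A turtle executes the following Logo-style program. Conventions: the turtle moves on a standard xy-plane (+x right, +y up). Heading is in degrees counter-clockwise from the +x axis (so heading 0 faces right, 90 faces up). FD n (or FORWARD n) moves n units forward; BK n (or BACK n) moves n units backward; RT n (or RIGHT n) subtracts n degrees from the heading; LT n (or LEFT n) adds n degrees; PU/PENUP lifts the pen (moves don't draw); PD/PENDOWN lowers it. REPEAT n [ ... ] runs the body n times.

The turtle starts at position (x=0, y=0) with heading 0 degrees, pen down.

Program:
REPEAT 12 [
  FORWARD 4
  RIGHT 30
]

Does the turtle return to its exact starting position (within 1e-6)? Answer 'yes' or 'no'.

Answer: yes

Derivation:
Executing turtle program step by step:
Start: pos=(0,0), heading=0, pen down
REPEAT 12 [
  -- iteration 1/12 --
  FD 4: (0,0) -> (4,0) [heading=0, draw]
  RT 30: heading 0 -> 330
  -- iteration 2/12 --
  FD 4: (4,0) -> (7.464,-2) [heading=330, draw]
  RT 30: heading 330 -> 300
  -- iteration 3/12 --
  FD 4: (7.464,-2) -> (9.464,-5.464) [heading=300, draw]
  RT 30: heading 300 -> 270
  -- iteration 4/12 --
  FD 4: (9.464,-5.464) -> (9.464,-9.464) [heading=270, draw]
  RT 30: heading 270 -> 240
  -- iteration 5/12 --
  FD 4: (9.464,-9.464) -> (7.464,-12.928) [heading=240, draw]
  RT 30: heading 240 -> 210
  -- iteration 6/12 --
  FD 4: (7.464,-12.928) -> (4,-14.928) [heading=210, draw]
  RT 30: heading 210 -> 180
  -- iteration 7/12 --
  FD 4: (4,-14.928) -> (0,-14.928) [heading=180, draw]
  RT 30: heading 180 -> 150
  -- iteration 8/12 --
  FD 4: (0,-14.928) -> (-3.464,-12.928) [heading=150, draw]
  RT 30: heading 150 -> 120
  -- iteration 9/12 --
  FD 4: (-3.464,-12.928) -> (-5.464,-9.464) [heading=120, draw]
  RT 30: heading 120 -> 90
  -- iteration 10/12 --
  FD 4: (-5.464,-9.464) -> (-5.464,-5.464) [heading=90, draw]
  RT 30: heading 90 -> 60
  -- iteration 11/12 --
  FD 4: (-5.464,-5.464) -> (-3.464,-2) [heading=60, draw]
  RT 30: heading 60 -> 30
  -- iteration 12/12 --
  FD 4: (-3.464,-2) -> (0,0) [heading=30, draw]
  RT 30: heading 30 -> 0
]
Final: pos=(0,0), heading=0, 12 segment(s) drawn

Start position: (0, 0)
Final position: (0, 0)
Distance = 0; < 1e-6 -> CLOSED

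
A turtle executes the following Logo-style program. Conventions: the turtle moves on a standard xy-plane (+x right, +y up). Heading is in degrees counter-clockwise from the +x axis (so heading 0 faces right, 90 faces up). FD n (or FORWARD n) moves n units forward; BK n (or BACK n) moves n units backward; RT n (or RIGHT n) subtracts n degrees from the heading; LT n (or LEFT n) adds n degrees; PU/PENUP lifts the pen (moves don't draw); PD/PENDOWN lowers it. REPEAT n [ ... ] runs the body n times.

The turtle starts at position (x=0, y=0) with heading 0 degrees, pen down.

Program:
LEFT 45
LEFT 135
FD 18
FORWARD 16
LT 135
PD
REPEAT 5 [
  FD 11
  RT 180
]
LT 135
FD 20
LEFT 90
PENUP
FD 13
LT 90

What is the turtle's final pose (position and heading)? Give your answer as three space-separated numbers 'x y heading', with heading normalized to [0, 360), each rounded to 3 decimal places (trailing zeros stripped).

Executing turtle program step by step:
Start: pos=(0,0), heading=0, pen down
LT 45: heading 0 -> 45
LT 135: heading 45 -> 180
FD 18: (0,0) -> (-18,0) [heading=180, draw]
FD 16: (-18,0) -> (-34,0) [heading=180, draw]
LT 135: heading 180 -> 315
PD: pen down
REPEAT 5 [
  -- iteration 1/5 --
  FD 11: (-34,0) -> (-26.222,-7.778) [heading=315, draw]
  RT 180: heading 315 -> 135
  -- iteration 2/5 --
  FD 11: (-26.222,-7.778) -> (-34,0) [heading=135, draw]
  RT 180: heading 135 -> 315
  -- iteration 3/5 --
  FD 11: (-34,0) -> (-26.222,-7.778) [heading=315, draw]
  RT 180: heading 315 -> 135
  -- iteration 4/5 --
  FD 11: (-26.222,-7.778) -> (-34,0) [heading=135, draw]
  RT 180: heading 135 -> 315
  -- iteration 5/5 --
  FD 11: (-34,0) -> (-26.222,-7.778) [heading=315, draw]
  RT 180: heading 315 -> 135
]
LT 135: heading 135 -> 270
FD 20: (-26.222,-7.778) -> (-26.222,-27.778) [heading=270, draw]
LT 90: heading 270 -> 0
PU: pen up
FD 13: (-26.222,-27.778) -> (-13.222,-27.778) [heading=0, move]
LT 90: heading 0 -> 90
Final: pos=(-13.222,-27.778), heading=90, 8 segment(s) drawn

Answer: -13.222 -27.778 90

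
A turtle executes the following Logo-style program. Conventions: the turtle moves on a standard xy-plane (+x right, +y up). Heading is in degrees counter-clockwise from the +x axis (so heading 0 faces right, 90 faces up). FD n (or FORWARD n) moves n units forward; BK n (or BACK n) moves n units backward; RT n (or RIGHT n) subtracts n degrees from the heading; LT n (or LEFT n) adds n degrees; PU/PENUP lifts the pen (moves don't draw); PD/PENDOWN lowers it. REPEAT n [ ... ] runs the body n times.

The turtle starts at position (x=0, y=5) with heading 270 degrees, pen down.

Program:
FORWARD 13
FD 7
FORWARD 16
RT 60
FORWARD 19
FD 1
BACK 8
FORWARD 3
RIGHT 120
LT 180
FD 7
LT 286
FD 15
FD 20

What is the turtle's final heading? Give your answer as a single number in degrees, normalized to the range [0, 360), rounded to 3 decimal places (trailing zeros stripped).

Answer: 196

Derivation:
Executing turtle program step by step:
Start: pos=(0,5), heading=270, pen down
FD 13: (0,5) -> (0,-8) [heading=270, draw]
FD 7: (0,-8) -> (0,-15) [heading=270, draw]
FD 16: (0,-15) -> (0,-31) [heading=270, draw]
RT 60: heading 270 -> 210
FD 19: (0,-31) -> (-16.454,-40.5) [heading=210, draw]
FD 1: (-16.454,-40.5) -> (-17.321,-41) [heading=210, draw]
BK 8: (-17.321,-41) -> (-10.392,-37) [heading=210, draw]
FD 3: (-10.392,-37) -> (-12.99,-38.5) [heading=210, draw]
RT 120: heading 210 -> 90
LT 180: heading 90 -> 270
FD 7: (-12.99,-38.5) -> (-12.99,-45.5) [heading=270, draw]
LT 286: heading 270 -> 196
FD 15: (-12.99,-45.5) -> (-27.409,-49.635) [heading=196, draw]
FD 20: (-27.409,-49.635) -> (-46.635,-55.147) [heading=196, draw]
Final: pos=(-46.635,-55.147), heading=196, 10 segment(s) drawn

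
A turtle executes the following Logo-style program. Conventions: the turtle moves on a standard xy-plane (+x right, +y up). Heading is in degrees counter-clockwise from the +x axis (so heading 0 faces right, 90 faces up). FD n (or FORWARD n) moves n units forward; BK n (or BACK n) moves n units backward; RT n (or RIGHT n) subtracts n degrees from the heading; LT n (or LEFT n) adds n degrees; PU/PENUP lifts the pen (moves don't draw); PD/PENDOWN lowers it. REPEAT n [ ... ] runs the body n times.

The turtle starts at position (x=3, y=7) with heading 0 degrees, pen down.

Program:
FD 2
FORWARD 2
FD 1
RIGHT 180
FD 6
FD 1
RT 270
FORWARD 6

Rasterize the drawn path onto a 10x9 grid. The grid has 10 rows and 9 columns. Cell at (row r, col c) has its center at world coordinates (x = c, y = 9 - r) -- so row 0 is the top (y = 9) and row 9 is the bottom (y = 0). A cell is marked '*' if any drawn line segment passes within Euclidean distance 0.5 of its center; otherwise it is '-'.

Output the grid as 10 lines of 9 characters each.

Answer: ---------
---------
-********
-*-------
-*-------
-*-------
-*-------
-*-------
-*-------
---------

Derivation:
Segment 0: (3,7) -> (5,7)
Segment 1: (5,7) -> (7,7)
Segment 2: (7,7) -> (8,7)
Segment 3: (8,7) -> (2,7)
Segment 4: (2,7) -> (1,7)
Segment 5: (1,7) -> (1,1)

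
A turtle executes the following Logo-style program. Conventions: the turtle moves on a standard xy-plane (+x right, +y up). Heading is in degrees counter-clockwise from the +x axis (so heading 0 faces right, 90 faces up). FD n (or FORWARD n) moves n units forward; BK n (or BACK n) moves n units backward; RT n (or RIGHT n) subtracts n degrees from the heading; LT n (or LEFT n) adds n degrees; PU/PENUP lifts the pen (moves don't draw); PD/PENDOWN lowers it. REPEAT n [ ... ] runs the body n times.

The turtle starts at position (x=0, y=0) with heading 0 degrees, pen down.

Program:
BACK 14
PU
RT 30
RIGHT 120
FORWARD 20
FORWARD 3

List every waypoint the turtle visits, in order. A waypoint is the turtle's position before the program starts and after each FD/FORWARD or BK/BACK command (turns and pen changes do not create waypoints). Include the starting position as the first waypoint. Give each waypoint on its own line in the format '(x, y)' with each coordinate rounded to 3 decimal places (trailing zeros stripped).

Executing turtle program step by step:
Start: pos=(0,0), heading=0, pen down
BK 14: (0,0) -> (-14,0) [heading=0, draw]
PU: pen up
RT 30: heading 0 -> 330
RT 120: heading 330 -> 210
FD 20: (-14,0) -> (-31.321,-10) [heading=210, move]
FD 3: (-31.321,-10) -> (-33.919,-11.5) [heading=210, move]
Final: pos=(-33.919,-11.5), heading=210, 1 segment(s) drawn
Waypoints (4 total):
(0, 0)
(-14, 0)
(-31.321, -10)
(-33.919, -11.5)

Answer: (0, 0)
(-14, 0)
(-31.321, -10)
(-33.919, -11.5)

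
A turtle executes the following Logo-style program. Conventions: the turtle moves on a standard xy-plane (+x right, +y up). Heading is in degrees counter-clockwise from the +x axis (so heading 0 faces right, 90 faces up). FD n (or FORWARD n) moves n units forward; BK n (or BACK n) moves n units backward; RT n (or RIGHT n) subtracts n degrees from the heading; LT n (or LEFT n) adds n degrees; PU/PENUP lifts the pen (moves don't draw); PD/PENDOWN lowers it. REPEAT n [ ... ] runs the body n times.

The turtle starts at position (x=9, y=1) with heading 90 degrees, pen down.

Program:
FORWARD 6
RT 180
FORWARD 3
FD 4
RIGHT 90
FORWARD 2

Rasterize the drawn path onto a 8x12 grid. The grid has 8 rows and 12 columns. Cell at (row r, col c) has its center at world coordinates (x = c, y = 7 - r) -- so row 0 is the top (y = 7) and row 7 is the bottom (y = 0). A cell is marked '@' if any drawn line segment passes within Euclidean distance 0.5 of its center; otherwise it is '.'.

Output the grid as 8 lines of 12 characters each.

Segment 0: (9,1) -> (9,7)
Segment 1: (9,7) -> (9,4)
Segment 2: (9,4) -> (9,0)
Segment 3: (9,0) -> (7,-0)

Answer: .........@..
.........@..
.........@..
.........@..
.........@..
.........@..
.........@..
.......@@@..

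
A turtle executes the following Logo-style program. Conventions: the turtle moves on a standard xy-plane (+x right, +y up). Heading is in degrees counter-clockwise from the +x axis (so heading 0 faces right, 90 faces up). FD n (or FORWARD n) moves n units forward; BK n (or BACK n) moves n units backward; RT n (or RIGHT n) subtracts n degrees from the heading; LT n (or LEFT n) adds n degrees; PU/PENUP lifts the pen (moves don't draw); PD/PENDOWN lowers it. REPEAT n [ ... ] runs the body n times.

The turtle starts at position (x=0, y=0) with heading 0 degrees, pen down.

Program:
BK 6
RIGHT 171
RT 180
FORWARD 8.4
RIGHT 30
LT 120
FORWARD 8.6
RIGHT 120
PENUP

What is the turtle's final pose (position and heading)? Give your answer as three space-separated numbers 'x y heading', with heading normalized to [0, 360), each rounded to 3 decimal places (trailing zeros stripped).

Answer: 0.951 9.808 339

Derivation:
Executing turtle program step by step:
Start: pos=(0,0), heading=0, pen down
BK 6: (0,0) -> (-6,0) [heading=0, draw]
RT 171: heading 0 -> 189
RT 180: heading 189 -> 9
FD 8.4: (-6,0) -> (2.297,1.314) [heading=9, draw]
RT 30: heading 9 -> 339
LT 120: heading 339 -> 99
FD 8.6: (2.297,1.314) -> (0.951,9.808) [heading=99, draw]
RT 120: heading 99 -> 339
PU: pen up
Final: pos=(0.951,9.808), heading=339, 3 segment(s) drawn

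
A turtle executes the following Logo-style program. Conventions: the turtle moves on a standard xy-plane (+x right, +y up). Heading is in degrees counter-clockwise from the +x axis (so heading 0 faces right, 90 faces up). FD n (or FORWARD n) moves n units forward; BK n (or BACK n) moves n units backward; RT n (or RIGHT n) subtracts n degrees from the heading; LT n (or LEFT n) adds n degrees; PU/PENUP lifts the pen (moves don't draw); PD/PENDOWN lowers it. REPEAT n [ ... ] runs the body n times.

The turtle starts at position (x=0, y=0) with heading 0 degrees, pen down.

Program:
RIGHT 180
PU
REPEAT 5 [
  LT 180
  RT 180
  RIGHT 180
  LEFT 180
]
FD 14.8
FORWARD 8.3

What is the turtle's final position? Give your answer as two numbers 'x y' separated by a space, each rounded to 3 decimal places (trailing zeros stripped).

Answer: -23.1 0

Derivation:
Executing turtle program step by step:
Start: pos=(0,0), heading=0, pen down
RT 180: heading 0 -> 180
PU: pen up
REPEAT 5 [
  -- iteration 1/5 --
  LT 180: heading 180 -> 0
  RT 180: heading 0 -> 180
  RT 180: heading 180 -> 0
  LT 180: heading 0 -> 180
  -- iteration 2/5 --
  LT 180: heading 180 -> 0
  RT 180: heading 0 -> 180
  RT 180: heading 180 -> 0
  LT 180: heading 0 -> 180
  -- iteration 3/5 --
  LT 180: heading 180 -> 0
  RT 180: heading 0 -> 180
  RT 180: heading 180 -> 0
  LT 180: heading 0 -> 180
  -- iteration 4/5 --
  LT 180: heading 180 -> 0
  RT 180: heading 0 -> 180
  RT 180: heading 180 -> 0
  LT 180: heading 0 -> 180
  -- iteration 5/5 --
  LT 180: heading 180 -> 0
  RT 180: heading 0 -> 180
  RT 180: heading 180 -> 0
  LT 180: heading 0 -> 180
]
FD 14.8: (0,0) -> (-14.8,0) [heading=180, move]
FD 8.3: (-14.8,0) -> (-23.1,0) [heading=180, move]
Final: pos=(-23.1,0), heading=180, 0 segment(s) drawn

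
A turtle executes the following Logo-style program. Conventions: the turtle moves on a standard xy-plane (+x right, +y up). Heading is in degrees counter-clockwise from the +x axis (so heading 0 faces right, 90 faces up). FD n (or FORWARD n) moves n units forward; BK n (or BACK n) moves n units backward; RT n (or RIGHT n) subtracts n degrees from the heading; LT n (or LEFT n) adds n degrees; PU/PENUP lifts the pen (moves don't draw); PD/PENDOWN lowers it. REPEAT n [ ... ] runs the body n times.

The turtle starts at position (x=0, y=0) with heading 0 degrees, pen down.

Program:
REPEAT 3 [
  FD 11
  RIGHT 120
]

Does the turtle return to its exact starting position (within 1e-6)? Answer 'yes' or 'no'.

Executing turtle program step by step:
Start: pos=(0,0), heading=0, pen down
REPEAT 3 [
  -- iteration 1/3 --
  FD 11: (0,0) -> (11,0) [heading=0, draw]
  RT 120: heading 0 -> 240
  -- iteration 2/3 --
  FD 11: (11,0) -> (5.5,-9.526) [heading=240, draw]
  RT 120: heading 240 -> 120
  -- iteration 3/3 --
  FD 11: (5.5,-9.526) -> (0,0) [heading=120, draw]
  RT 120: heading 120 -> 0
]
Final: pos=(0,0), heading=0, 3 segment(s) drawn

Start position: (0, 0)
Final position: (0, 0)
Distance = 0; < 1e-6 -> CLOSED

Answer: yes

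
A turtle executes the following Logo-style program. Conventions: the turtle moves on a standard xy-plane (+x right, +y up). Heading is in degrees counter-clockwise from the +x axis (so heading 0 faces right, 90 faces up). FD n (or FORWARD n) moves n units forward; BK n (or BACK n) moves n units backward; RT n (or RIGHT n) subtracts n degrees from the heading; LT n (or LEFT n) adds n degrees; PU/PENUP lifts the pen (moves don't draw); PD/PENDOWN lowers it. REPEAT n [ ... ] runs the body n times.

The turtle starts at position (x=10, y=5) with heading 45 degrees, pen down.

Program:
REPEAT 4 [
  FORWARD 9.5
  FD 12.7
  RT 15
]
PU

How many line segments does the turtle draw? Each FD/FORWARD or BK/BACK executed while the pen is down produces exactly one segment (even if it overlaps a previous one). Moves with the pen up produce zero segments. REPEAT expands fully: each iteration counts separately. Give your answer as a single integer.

Answer: 8

Derivation:
Executing turtle program step by step:
Start: pos=(10,5), heading=45, pen down
REPEAT 4 [
  -- iteration 1/4 --
  FD 9.5: (10,5) -> (16.718,11.718) [heading=45, draw]
  FD 12.7: (16.718,11.718) -> (25.698,20.698) [heading=45, draw]
  RT 15: heading 45 -> 30
  -- iteration 2/4 --
  FD 9.5: (25.698,20.698) -> (33.925,25.448) [heading=30, draw]
  FD 12.7: (33.925,25.448) -> (44.924,31.798) [heading=30, draw]
  RT 15: heading 30 -> 15
  -- iteration 3/4 --
  FD 9.5: (44.924,31.798) -> (54.1,34.257) [heading=15, draw]
  FD 12.7: (54.1,34.257) -> (66.367,37.544) [heading=15, draw]
  RT 15: heading 15 -> 0
  -- iteration 4/4 --
  FD 9.5: (66.367,37.544) -> (75.867,37.544) [heading=0, draw]
  FD 12.7: (75.867,37.544) -> (88.567,37.544) [heading=0, draw]
  RT 15: heading 0 -> 345
]
PU: pen up
Final: pos=(88.567,37.544), heading=345, 8 segment(s) drawn
Segments drawn: 8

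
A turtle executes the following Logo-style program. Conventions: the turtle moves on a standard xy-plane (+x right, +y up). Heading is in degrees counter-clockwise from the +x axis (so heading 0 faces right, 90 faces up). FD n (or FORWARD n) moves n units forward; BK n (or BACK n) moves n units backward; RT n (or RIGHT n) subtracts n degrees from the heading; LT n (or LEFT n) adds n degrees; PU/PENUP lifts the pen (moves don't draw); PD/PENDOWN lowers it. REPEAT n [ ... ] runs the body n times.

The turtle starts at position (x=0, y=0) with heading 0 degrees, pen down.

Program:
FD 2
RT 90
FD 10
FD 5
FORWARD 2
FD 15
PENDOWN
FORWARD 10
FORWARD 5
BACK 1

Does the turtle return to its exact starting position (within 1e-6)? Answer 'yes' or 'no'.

Executing turtle program step by step:
Start: pos=(0,0), heading=0, pen down
FD 2: (0,0) -> (2,0) [heading=0, draw]
RT 90: heading 0 -> 270
FD 10: (2,0) -> (2,-10) [heading=270, draw]
FD 5: (2,-10) -> (2,-15) [heading=270, draw]
FD 2: (2,-15) -> (2,-17) [heading=270, draw]
FD 15: (2,-17) -> (2,-32) [heading=270, draw]
PD: pen down
FD 10: (2,-32) -> (2,-42) [heading=270, draw]
FD 5: (2,-42) -> (2,-47) [heading=270, draw]
BK 1: (2,-47) -> (2,-46) [heading=270, draw]
Final: pos=(2,-46), heading=270, 8 segment(s) drawn

Start position: (0, 0)
Final position: (2, -46)
Distance = 46.043; >= 1e-6 -> NOT closed

Answer: no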